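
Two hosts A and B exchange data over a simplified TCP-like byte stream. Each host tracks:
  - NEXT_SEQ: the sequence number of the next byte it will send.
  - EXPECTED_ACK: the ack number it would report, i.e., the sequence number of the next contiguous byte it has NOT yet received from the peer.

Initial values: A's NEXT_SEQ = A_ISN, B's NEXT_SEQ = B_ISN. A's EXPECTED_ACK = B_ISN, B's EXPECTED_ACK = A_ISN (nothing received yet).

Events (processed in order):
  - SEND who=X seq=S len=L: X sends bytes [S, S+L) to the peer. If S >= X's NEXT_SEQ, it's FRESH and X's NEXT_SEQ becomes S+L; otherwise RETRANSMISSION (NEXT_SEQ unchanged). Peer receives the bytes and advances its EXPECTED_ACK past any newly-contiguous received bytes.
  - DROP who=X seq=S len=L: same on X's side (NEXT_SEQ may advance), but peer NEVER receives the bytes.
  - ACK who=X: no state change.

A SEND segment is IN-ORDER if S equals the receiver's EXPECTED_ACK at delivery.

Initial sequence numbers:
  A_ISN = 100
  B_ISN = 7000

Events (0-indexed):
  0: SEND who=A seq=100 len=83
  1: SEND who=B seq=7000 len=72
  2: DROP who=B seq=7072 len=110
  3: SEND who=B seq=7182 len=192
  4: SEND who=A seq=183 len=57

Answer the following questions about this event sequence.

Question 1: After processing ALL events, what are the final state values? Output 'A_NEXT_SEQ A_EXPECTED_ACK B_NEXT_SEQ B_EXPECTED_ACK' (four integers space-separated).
Answer: 240 7072 7374 240

Derivation:
After event 0: A_seq=183 A_ack=7000 B_seq=7000 B_ack=183
After event 1: A_seq=183 A_ack=7072 B_seq=7072 B_ack=183
After event 2: A_seq=183 A_ack=7072 B_seq=7182 B_ack=183
After event 3: A_seq=183 A_ack=7072 B_seq=7374 B_ack=183
After event 4: A_seq=240 A_ack=7072 B_seq=7374 B_ack=240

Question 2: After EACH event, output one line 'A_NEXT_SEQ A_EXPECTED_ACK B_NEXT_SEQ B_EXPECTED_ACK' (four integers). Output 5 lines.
183 7000 7000 183
183 7072 7072 183
183 7072 7182 183
183 7072 7374 183
240 7072 7374 240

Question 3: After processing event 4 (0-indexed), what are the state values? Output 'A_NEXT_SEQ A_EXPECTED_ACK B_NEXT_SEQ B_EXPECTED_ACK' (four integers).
After event 0: A_seq=183 A_ack=7000 B_seq=7000 B_ack=183
After event 1: A_seq=183 A_ack=7072 B_seq=7072 B_ack=183
After event 2: A_seq=183 A_ack=7072 B_seq=7182 B_ack=183
After event 3: A_seq=183 A_ack=7072 B_seq=7374 B_ack=183
After event 4: A_seq=240 A_ack=7072 B_seq=7374 B_ack=240

240 7072 7374 240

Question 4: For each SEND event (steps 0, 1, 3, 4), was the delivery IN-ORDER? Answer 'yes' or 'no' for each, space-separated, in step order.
Step 0: SEND seq=100 -> in-order
Step 1: SEND seq=7000 -> in-order
Step 3: SEND seq=7182 -> out-of-order
Step 4: SEND seq=183 -> in-order

Answer: yes yes no yes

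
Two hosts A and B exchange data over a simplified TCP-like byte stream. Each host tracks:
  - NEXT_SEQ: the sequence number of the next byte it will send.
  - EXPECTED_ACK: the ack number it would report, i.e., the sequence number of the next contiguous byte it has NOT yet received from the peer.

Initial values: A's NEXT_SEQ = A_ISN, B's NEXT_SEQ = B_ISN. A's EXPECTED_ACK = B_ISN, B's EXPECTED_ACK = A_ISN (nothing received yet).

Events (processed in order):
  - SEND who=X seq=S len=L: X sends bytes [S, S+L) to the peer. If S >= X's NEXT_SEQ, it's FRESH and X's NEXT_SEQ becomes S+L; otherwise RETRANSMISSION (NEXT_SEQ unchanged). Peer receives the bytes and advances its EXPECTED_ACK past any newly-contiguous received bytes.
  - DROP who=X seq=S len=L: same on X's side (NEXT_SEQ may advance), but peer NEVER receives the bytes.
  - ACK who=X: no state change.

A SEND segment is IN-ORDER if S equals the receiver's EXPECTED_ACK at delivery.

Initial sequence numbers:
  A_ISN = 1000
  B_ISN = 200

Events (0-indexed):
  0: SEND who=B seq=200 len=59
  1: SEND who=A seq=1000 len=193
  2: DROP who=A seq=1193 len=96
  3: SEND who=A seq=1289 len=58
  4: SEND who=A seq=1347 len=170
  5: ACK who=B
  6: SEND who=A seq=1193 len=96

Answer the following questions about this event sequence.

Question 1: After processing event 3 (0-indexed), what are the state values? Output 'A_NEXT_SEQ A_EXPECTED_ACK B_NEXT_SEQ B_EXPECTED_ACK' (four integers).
After event 0: A_seq=1000 A_ack=259 B_seq=259 B_ack=1000
After event 1: A_seq=1193 A_ack=259 B_seq=259 B_ack=1193
After event 2: A_seq=1289 A_ack=259 B_seq=259 B_ack=1193
After event 3: A_seq=1347 A_ack=259 B_seq=259 B_ack=1193

1347 259 259 1193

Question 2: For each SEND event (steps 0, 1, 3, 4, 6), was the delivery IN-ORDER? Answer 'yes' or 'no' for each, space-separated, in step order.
Answer: yes yes no no yes

Derivation:
Step 0: SEND seq=200 -> in-order
Step 1: SEND seq=1000 -> in-order
Step 3: SEND seq=1289 -> out-of-order
Step 4: SEND seq=1347 -> out-of-order
Step 6: SEND seq=1193 -> in-order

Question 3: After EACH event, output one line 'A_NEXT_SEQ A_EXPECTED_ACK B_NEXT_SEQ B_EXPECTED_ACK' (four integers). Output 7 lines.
1000 259 259 1000
1193 259 259 1193
1289 259 259 1193
1347 259 259 1193
1517 259 259 1193
1517 259 259 1193
1517 259 259 1517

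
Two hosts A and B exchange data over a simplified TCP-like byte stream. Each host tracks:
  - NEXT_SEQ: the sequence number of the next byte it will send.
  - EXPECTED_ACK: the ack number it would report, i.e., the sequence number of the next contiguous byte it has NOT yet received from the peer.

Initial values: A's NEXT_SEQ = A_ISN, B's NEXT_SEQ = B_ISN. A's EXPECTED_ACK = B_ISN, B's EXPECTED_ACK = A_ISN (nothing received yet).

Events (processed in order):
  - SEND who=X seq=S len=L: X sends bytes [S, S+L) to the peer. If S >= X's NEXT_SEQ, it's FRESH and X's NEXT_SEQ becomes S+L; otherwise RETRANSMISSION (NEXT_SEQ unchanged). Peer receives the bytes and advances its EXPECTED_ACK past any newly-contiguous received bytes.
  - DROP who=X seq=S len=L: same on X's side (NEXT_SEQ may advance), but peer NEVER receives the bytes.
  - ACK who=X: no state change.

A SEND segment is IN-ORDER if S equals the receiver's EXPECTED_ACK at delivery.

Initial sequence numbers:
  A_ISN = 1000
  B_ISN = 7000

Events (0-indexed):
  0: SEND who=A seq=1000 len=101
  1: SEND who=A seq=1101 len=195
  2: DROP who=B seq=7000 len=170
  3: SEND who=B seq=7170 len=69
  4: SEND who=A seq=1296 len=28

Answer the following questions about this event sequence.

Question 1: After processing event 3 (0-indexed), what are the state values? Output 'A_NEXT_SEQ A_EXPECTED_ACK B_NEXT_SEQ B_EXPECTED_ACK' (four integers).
After event 0: A_seq=1101 A_ack=7000 B_seq=7000 B_ack=1101
After event 1: A_seq=1296 A_ack=7000 B_seq=7000 B_ack=1296
After event 2: A_seq=1296 A_ack=7000 B_seq=7170 B_ack=1296
After event 3: A_seq=1296 A_ack=7000 B_seq=7239 B_ack=1296

1296 7000 7239 1296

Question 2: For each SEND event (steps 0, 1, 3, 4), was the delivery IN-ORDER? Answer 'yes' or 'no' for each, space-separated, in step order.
Answer: yes yes no yes

Derivation:
Step 0: SEND seq=1000 -> in-order
Step 1: SEND seq=1101 -> in-order
Step 3: SEND seq=7170 -> out-of-order
Step 4: SEND seq=1296 -> in-order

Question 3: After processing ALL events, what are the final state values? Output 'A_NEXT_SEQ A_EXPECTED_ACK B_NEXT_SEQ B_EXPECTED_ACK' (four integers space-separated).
After event 0: A_seq=1101 A_ack=7000 B_seq=7000 B_ack=1101
After event 1: A_seq=1296 A_ack=7000 B_seq=7000 B_ack=1296
After event 2: A_seq=1296 A_ack=7000 B_seq=7170 B_ack=1296
After event 3: A_seq=1296 A_ack=7000 B_seq=7239 B_ack=1296
After event 4: A_seq=1324 A_ack=7000 B_seq=7239 B_ack=1324

Answer: 1324 7000 7239 1324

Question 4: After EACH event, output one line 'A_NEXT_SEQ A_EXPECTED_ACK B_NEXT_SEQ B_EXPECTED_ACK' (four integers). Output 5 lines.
1101 7000 7000 1101
1296 7000 7000 1296
1296 7000 7170 1296
1296 7000 7239 1296
1324 7000 7239 1324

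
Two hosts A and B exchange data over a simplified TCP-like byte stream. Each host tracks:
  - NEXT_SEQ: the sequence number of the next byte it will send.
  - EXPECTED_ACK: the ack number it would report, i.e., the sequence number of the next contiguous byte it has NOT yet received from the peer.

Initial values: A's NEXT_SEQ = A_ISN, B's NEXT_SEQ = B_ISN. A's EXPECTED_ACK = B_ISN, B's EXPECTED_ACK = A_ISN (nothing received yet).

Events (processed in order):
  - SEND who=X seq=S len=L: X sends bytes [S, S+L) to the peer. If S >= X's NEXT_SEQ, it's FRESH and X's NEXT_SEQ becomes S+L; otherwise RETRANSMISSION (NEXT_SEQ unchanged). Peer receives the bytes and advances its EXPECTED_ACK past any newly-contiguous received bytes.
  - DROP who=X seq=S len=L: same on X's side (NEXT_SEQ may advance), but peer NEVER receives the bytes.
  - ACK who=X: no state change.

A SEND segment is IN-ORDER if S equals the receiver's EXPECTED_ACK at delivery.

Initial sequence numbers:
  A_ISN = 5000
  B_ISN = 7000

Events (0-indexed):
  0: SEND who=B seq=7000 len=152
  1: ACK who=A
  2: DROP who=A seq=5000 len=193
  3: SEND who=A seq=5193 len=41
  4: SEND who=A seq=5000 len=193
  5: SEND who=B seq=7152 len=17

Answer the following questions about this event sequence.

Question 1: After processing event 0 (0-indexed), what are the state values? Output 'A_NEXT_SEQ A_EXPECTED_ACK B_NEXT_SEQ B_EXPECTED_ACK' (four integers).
After event 0: A_seq=5000 A_ack=7152 B_seq=7152 B_ack=5000

5000 7152 7152 5000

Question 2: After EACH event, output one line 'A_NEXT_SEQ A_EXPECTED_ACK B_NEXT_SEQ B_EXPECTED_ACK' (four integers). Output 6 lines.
5000 7152 7152 5000
5000 7152 7152 5000
5193 7152 7152 5000
5234 7152 7152 5000
5234 7152 7152 5234
5234 7169 7169 5234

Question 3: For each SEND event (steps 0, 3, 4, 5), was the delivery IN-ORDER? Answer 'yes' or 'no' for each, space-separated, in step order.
Step 0: SEND seq=7000 -> in-order
Step 3: SEND seq=5193 -> out-of-order
Step 4: SEND seq=5000 -> in-order
Step 5: SEND seq=7152 -> in-order

Answer: yes no yes yes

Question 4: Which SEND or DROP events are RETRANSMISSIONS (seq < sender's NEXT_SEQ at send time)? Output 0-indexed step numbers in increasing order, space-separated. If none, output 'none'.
Step 0: SEND seq=7000 -> fresh
Step 2: DROP seq=5000 -> fresh
Step 3: SEND seq=5193 -> fresh
Step 4: SEND seq=5000 -> retransmit
Step 5: SEND seq=7152 -> fresh

Answer: 4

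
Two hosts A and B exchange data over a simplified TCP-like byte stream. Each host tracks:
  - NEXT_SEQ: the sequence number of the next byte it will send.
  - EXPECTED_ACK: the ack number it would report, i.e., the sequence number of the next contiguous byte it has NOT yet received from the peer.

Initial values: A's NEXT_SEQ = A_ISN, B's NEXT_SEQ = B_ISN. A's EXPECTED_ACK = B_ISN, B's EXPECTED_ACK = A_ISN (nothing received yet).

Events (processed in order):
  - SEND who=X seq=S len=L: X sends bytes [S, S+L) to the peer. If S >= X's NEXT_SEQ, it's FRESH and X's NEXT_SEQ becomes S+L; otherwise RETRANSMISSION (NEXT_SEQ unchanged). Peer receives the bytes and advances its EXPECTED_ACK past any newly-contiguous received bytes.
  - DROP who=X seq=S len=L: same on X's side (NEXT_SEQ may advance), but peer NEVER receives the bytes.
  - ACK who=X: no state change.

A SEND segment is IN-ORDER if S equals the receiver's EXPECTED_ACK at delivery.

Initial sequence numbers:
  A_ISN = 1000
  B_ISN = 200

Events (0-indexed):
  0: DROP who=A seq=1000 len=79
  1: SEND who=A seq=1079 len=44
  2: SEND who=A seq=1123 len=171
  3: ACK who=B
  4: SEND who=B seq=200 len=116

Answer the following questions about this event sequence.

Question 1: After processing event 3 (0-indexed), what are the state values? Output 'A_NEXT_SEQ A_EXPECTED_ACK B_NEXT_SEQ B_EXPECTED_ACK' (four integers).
After event 0: A_seq=1079 A_ack=200 B_seq=200 B_ack=1000
After event 1: A_seq=1123 A_ack=200 B_seq=200 B_ack=1000
After event 2: A_seq=1294 A_ack=200 B_seq=200 B_ack=1000
After event 3: A_seq=1294 A_ack=200 B_seq=200 B_ack=1000

1294 200 200 1000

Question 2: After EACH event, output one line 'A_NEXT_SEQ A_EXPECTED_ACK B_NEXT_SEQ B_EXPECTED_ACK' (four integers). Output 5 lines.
1079 200 200 1000
1123 200 200 1000
1294 200 200 1000
1294 200 200 1000
1294 316 316 1000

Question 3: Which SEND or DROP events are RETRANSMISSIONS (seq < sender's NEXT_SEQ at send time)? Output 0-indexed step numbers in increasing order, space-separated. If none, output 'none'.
Answer: none

Derivation:
Step 0: DROP seq=1000 -> fresh
Step 1: SEND seq=1079 -> fresh
Step 2: SEND seq=1123 -> fresh
Step 4: SEND seq=200 -> fresh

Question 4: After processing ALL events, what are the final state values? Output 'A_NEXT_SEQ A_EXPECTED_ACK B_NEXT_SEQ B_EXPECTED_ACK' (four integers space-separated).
Answer: 1294 316 316 1000

Derivation:
After event 0: A_seq=1079 A_ack=200 B_seq=200 B_ack=1000
After event 1: A_seq=1123 A_ack=200 B_seq=200 B_ack=1000
After event 2: A_seq=1294 A_ack=200 B_seq=200 B_ack=1000
After event 3: A_seq=1294 A_ack=200 B_seq=200 B_ack=1000
After event 4: A_seq=1294 A_ack=316 B_seq=316 B_ack=1000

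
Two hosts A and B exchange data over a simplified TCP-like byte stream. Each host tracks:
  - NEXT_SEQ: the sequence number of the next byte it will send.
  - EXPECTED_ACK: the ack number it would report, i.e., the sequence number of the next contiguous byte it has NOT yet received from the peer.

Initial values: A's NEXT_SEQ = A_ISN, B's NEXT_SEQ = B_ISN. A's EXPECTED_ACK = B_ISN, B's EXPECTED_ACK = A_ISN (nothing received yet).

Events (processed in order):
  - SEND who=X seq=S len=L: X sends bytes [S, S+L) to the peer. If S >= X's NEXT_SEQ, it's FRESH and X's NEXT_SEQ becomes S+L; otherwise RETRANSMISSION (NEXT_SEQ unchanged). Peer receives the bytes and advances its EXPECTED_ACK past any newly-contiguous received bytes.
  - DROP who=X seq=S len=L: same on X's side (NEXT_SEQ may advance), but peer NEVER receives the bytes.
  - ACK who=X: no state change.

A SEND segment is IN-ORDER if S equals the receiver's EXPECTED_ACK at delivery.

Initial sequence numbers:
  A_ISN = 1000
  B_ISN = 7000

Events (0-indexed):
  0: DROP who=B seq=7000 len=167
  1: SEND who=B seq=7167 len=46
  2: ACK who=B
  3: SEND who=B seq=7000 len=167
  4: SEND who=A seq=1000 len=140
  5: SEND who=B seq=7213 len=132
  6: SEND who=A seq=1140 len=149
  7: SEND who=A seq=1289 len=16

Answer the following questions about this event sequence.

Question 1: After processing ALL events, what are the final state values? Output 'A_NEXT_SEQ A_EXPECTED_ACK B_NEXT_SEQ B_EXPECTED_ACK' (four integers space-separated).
Answer: 1305 7345 7345 1305

Derivation:
After event 0: A_seq=1000 A_ack=7000 B_seq=7167 B_ack=1000
After event 1: A_seq=1000 A_ack=7000 B_seq=7213 B_ack=1000
After event 2: A_seq=1000 A_ack=7000 B_seq=7213 B_ack=1000
After event 3: A_seq=1000 A_ack=7213 B_seq=7213 B_ack=1000
After event 4: A_seq=1140 A_ack=7213 B_seq=7213 B_ack=1140
After event 5: A_seq=1140 A_ack=7345 B_seq=7345 B_ack=1140
After event 6: A_seq=1289 A_ack=7345 B_seq=7345 B_ack=1289
After event 7: A_seq=1305 A_ack=7345 B_seq=7345 B_ack=1305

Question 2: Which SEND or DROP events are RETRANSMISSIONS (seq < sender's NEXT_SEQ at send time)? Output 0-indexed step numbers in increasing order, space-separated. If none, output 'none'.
Step 0: DROP seq=7000 -> fresh
Step 1: SEND seq=7167 -> fresh
Step 3: SEND seq=7000 -> retransmit
Step 4: SEND seq=1000 -> fresh
Step 5: SEND seq=7213 -> fresh
Step 6: SEND seq=1140 -> fresh
Step 7: SEND seq=1289 -> fresh

Answer: 3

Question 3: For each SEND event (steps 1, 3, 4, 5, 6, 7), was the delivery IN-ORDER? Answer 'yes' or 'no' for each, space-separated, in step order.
Step 1: SEND seq=7167 -> out-of-order
Step 3: SEND seq=7000 -> in-order
Step 4: SEND seq=1000 -> in-order
Step 5: SEND seq=7213 -> in-order
Step 6: SEND seq=1140 -> in-order
Step 7: SEND seq=1289 -> in-order

Answer: no yes yes yes yes yes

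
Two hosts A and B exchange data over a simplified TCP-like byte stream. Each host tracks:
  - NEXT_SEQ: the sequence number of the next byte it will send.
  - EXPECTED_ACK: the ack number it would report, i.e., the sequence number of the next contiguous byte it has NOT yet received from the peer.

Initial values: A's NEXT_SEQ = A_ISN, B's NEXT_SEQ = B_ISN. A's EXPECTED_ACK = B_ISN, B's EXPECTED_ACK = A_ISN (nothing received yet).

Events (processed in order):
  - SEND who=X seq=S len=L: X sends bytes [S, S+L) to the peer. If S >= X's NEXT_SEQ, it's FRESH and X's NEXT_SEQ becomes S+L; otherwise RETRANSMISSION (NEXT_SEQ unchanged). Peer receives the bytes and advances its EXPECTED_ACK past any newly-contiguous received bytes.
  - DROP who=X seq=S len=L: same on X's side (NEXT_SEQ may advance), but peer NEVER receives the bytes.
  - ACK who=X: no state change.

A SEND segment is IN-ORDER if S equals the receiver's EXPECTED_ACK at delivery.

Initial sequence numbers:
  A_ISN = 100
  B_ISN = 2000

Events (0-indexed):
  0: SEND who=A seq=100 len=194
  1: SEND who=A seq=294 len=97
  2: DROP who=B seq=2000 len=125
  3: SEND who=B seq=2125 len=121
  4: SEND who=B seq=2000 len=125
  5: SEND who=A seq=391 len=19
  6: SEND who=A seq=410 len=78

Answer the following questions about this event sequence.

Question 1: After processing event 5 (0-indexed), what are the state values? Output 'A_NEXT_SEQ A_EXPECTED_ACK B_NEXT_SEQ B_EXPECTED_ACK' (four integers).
After event 0: A_seq=294 A_ack=2000 B_seq=2000 B_ack=294
After event 1: A_seq=391 A_ack=2000 B_seq=2000 B_ack=391
After event 2: A_seq=391 A_ack=2000 B_seq=2125 B_ack=391
After event 3: A_seq=391 A_ack=2000 B_seq=2246 B_ack=391
After event 4: A_seq=391 A_ack=2246 B_seq=2246 B_ack=391
After event 5: A_seq=410 A_ack=2246 B_seq=2246 B_ack=410

410 2246 2246 410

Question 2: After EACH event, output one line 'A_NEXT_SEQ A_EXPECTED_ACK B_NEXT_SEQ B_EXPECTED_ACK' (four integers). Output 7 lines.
294 2000 2000 294
391 2000 2000 391
391 2000 2125 391
391 2000 2246 391
391 2246 2246 391
410 2246 2246 410
488 2246 2246 488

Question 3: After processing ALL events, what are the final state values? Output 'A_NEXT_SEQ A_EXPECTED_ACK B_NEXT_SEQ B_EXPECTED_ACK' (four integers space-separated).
After event 0: A_seq=294 A_ack=2000 B_seq=2000 B_ack=294
After event 1: A_seq=391 A_ack=2000 B_seq=2000 B_ack=391
After event 2: A_seq=391 A_ack=2000 B_seq=2125 B_ack=391
After event 3: A_seq=391 A_ack=2000 B_seq=2246 B_ack=391
After event 4: A_seq=391 A_ack=2246 B_seq=2246 B_ack=391
After event 5: A_seq=410 A_ack=2246 B_seq=2246 B_ack=410
After event 6: A_seq=488 A_ack=2246 B_seq=2246 B_ack=488

Answer: 488 2246 2246 488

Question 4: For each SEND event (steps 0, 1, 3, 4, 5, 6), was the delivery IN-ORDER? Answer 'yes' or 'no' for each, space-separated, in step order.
Step 0: SEND seq=100 -> in-order
Step 1: SEND seq=294 -> in-order
Step 3: SEND seq=2125 -> out-of-order
Step 4: SEND seq=2000 -> in-order
Step 5: SEND seq=391 -> in-order
Step 6: SEND seq=410 -> in-order

Answer: yes yes no yes yes yes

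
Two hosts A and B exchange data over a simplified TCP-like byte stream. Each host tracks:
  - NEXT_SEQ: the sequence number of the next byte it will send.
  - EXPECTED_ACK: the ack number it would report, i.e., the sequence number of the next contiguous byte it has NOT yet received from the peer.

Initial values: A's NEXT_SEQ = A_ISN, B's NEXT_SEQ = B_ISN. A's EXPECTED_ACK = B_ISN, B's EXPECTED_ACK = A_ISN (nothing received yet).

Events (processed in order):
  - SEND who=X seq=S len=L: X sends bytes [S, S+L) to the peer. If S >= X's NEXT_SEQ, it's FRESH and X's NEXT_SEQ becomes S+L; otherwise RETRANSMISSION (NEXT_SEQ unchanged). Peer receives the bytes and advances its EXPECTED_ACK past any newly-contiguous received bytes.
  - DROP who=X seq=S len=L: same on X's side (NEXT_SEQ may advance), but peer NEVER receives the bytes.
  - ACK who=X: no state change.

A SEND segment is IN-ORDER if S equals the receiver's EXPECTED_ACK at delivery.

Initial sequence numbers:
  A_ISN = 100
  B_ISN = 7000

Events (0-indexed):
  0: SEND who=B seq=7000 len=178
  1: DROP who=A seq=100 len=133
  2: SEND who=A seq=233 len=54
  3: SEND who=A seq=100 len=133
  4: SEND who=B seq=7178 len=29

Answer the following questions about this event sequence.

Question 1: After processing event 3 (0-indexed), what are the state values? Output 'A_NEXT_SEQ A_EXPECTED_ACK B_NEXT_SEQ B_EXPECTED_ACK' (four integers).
After event 0: A_seq=100 A_ack=7178 B_seq=7178 B_ack=100
After event 1: A_seq=233 A_ack=7178 B_seq=7178 B_ack=100
After event 2: A_seq=287 A_ack=7178 B_seq=7178 B_ack=100
After event 3: A_seq=287 A_ack=7178 B_seq=7178 B_ack=287

287 7178 7178 287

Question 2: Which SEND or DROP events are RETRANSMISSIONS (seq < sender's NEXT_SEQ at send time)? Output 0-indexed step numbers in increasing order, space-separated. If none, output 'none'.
Step 0: SEND seq=7000 -> fresh
Step 1: DROP seq=100 -> fresh
Step 2: SEND seq=233 -> fresh
Step 3: SEND seq=100 -> retransmit
Step 4: SEND seq=7178 -> fresh

Answer: 3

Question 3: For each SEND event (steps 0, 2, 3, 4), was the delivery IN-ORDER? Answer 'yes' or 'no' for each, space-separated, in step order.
Step 0: SEND seq=7000 -> in-order
Step 2: SEND seq=233 -> out-of-order
Step 3: SEND seq=100 -> in-order
Step 4: SEND seq=7178 -> in-order

Answer: yes no yes yes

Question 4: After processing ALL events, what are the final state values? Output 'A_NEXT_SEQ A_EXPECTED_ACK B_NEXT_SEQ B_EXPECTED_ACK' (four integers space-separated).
After event 0: A_seq=100 A_ack=7178 B_seq=7178 B_ack=100
After event 1: A_seq=233 A_ack=7178 B_seq=7178 B_ack=100
After event 2: A_seq=287 A_ack=7178 B_seq=7178 B_ack=100
After event 3: A_seq=287 A_ack=7178 B_seq=7178 B_ack=287
After event 4: A_seq=287 A_ack=7207 B_seq=7207 B_ack=287

Answer: 287 7207 7207 287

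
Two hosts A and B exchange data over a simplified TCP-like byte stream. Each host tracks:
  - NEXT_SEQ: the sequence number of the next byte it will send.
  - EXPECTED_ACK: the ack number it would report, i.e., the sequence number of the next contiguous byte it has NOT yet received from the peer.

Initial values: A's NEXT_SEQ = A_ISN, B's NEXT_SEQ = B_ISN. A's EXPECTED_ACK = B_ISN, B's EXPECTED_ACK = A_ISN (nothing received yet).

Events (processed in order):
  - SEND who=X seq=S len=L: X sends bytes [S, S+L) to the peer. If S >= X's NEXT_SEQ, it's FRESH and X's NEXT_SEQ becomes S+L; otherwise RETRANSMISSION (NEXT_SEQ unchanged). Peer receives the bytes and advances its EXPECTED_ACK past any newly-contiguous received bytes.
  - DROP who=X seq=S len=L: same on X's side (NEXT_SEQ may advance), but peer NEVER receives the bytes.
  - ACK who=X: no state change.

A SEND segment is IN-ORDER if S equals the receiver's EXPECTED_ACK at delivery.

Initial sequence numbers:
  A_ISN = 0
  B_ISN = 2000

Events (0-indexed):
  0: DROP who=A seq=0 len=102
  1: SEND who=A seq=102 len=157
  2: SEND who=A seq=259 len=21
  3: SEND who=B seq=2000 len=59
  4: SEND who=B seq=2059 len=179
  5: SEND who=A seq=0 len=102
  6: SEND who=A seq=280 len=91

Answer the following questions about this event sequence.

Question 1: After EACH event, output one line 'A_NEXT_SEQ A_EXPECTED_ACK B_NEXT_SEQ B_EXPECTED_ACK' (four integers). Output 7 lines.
102 2000 2000 0
259 2000 2000 0
280 2000 2000 0
280 2059 2059 0
280 2238 2238 0
280 2238 2238 280
371 2238 2238 371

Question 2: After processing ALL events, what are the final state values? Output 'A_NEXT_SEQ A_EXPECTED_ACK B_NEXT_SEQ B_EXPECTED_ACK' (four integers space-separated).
After event 0: A_seq=102 A_ack=2000 B_seq=2000 B_ack=0
After event 1: A_seq=259 A_ack=2000 B_seq=2000 B_ack=0
After event 2: A_seq=280 A_ack=2000 B_seq=2000 B_ack=0
After event 3: A_seq=280 A_ack=2059 B_seq=2059 B_ack=0
After event 4: A_seq=280 A_ack=2238 B_seq=2238 B_ack=0
After event 5: A_seq=280 A_ack=2238 B_seq=2238 B_ack=280
After event 6: A_seq=371 A_ack=2238 B_seq=2238 B_ack=371

Answer: 371 2238 2238 371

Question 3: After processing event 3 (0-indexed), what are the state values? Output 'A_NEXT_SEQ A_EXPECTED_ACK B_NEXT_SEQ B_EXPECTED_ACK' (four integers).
After event 0: A_seq=102 A_ack=2000 B_seq=2000 B_ack=0
After event 1: A_seq=259 A_ack=2000 B_seq=2000 B_ack=0
After event 2: A_seq=280 A_ack=2000 B_seq=2000 B_ack=0
After event 3: A_seq=280 A_ack=2059 B_seq=2059 B_ack=0

280 2059 2059 0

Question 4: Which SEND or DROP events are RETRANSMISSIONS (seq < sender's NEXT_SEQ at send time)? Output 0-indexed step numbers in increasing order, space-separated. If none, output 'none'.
Answer: 5

Derivation:
Step 0: DROP seq=0 -> fresh
Step 1: SEND seq=102 -> fresh
Step 2: SEND seq=259 -> fresh
Step 3: SEND seq=2000 -> fresh
Step 4: SEND seq=2059 -> fresh
Step 5: SEND seq=0 -> retransmit
Step 6: SEND seq=280 -> fresh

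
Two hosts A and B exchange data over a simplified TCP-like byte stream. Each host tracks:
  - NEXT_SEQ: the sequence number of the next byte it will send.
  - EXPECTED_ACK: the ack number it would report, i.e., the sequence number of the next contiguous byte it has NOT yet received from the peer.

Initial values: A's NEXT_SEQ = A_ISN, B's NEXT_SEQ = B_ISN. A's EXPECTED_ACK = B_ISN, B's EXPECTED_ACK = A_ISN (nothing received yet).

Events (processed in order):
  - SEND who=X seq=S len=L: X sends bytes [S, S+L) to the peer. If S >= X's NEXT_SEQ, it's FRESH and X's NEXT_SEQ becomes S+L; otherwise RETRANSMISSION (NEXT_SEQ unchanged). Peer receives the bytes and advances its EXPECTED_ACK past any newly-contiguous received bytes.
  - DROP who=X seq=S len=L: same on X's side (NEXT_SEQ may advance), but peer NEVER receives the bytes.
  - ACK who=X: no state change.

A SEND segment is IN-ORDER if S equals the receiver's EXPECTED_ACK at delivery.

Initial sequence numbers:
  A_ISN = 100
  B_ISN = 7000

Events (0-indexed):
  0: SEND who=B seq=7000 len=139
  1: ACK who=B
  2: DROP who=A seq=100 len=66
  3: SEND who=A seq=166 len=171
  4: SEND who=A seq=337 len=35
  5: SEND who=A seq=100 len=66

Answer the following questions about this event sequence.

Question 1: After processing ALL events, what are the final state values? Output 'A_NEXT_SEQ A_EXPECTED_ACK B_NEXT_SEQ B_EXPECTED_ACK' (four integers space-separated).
After event 0: A_seq=100 A_ack=7139 B_seq=7139 B_ack=100
After event 1: A_seq=100 A_ack=7139 B_seq=7139 B_ack=100
After event 2: A_seq=166 A_ack=7139 B_seq=7139 B_ack=100
After event 3: A_seq=337 A_ack=7139 B_seq=7139 B_ack=100
After event 4: A_seq=372 A_ack=7139 B_seq=7139 B_ack=100
After event 5: A_seq=372 A_ack=7139 B_seq=7139 B_ack=372

Answer: 372 7139 7139 372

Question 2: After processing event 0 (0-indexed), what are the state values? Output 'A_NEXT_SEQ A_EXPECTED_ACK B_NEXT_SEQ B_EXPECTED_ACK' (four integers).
After event 0: A_seq=100 A_ack=7139 B_seq=7139 B_ack=100

100 7139 7139 100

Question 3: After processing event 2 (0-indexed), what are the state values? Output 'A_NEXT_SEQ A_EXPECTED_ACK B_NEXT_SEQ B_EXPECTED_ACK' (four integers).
After event 0: A_seq=100 A_ack=7139 B_seq=7139 B_ack=100
After event 1: A_seq=100 A_ack=7139 B_seq=7139 B_ack=100
After event 2: A_seq=166 A_ack=7139 B_seq=7139 B_ack=100

166 7139 7139 100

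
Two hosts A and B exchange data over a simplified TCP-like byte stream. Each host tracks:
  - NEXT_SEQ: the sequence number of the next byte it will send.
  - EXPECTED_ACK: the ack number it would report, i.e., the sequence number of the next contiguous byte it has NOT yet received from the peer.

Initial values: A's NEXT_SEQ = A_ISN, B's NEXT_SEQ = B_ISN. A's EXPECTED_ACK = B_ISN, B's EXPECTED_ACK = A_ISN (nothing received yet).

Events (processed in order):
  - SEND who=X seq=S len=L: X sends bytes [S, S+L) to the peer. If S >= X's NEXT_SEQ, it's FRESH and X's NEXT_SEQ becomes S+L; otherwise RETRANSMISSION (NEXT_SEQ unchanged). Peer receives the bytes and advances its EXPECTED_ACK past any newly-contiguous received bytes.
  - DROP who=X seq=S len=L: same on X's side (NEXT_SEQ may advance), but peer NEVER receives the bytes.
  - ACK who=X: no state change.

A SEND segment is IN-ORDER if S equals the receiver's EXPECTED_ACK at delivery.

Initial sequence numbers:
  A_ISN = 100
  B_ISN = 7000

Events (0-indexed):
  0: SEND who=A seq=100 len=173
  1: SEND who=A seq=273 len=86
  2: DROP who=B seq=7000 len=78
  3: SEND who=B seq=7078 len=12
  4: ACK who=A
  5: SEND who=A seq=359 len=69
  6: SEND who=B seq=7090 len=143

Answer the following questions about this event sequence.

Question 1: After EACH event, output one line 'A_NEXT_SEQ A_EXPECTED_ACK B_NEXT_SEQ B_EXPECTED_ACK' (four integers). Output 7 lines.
273 7000 7000 273
359 7000 7000 359
359 7000 7078 359
359 7000 7090 359
359 7000 7090 359
428 7000 7090 428
428 7000 7233 428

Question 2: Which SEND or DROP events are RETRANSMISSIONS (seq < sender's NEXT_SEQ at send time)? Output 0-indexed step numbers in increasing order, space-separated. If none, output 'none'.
Step 0: SEND seq=100 -> fresh
Step 1: SEND seq=273 -> fresh
Step 2: DROP seq=7000 -> fresh
Step 3: SEND seq=7078 -> fresh
Step 5: SEND seq=359 -> fresh
Step 6: SEND seq=7090 -> fresh

Answer: none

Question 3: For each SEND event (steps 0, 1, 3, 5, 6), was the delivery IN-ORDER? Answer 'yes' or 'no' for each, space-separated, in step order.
Answer: yes yes no yes no

Derivation:
Step 0: SEND seq=100 -> in-order
Step 1: SEND seq=273 -> in-order
Step 3: SEND seq=7078 -> out-of-order
Step 5: SEND seq=359 -> in-order
Step 6: SEND seq=7090 -> out-of-order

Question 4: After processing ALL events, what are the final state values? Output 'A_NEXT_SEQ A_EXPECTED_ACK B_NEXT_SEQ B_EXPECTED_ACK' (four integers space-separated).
Answer: 428 7000 7233 428

Derivation:
After event 0: A_seq=273 A_ack=7000 B_seq=7000 B_ack=273
After event 1: A_seq=359 A_ack=7000 B_seq=7000 B_ack=359
After event 2: A_seq=359 A_ack=7000 B_seq=7078 B_ack=359
After event 3: A_seq=359 A_ack=7000 B_seq=7090 B_ack=359
After event 4: A_seq=359 A_ack=7000 B_seq=7090 B_ack=359
After event 5: A_seq=428 A_ack=7000 B_seq=7090 B_ack=428
After event 6: A_seq=428 A_ack=7000 B_seq=7233 B_ack=428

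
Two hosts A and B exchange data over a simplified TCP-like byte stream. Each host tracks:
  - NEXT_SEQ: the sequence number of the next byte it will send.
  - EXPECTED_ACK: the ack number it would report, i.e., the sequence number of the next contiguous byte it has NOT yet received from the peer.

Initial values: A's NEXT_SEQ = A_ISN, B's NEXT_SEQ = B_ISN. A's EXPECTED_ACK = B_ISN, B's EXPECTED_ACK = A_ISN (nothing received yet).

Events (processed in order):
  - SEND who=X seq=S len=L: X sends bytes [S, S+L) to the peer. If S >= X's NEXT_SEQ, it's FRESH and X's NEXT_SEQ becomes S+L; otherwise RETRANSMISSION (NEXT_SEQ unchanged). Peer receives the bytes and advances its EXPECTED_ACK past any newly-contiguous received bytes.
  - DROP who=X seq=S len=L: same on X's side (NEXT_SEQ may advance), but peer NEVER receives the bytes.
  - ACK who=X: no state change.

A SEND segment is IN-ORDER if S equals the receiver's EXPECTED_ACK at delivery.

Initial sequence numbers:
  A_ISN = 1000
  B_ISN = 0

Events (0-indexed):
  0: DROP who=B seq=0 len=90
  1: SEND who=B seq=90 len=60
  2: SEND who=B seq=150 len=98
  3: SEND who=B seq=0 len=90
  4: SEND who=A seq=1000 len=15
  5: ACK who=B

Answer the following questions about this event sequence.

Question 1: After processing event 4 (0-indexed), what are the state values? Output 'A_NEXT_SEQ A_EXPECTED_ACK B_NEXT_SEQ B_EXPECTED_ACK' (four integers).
After event 0: A_seq=1000 A_ack=0 B_seq=90 B_ack=1000
After event 1: A_seq=1000 A_ack=0 B_seq=150 B_ack=1000
After event 2: A_seq=1000 A_ack=0 B_seq=248 B_ack=1000
After event 3: A_seq=1000 A_ack=248 B_seq=248 B_ack=1000
After event 4: A_seq=1015 A_ack=248 B_seq=248 B_ack=1015

1015 248 248 1015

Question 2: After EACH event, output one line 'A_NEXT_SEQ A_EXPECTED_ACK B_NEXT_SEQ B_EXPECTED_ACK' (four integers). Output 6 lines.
1000 0 90 1000
1000 0 150 1000
1000 0 248 1000
1000 248 248 1000
1015 248 248 1015
1015 248 248 1015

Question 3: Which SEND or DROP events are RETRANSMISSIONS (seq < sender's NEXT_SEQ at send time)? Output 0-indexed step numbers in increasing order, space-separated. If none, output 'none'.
Answer: 3

Derivation:
Step 0: DROP seq=0 -> fresh
Step 1: SEND seq=90 -> fresh
Step 2: SEND seq=150 -> fresh
Step 3: SEND seq=0 -> retransmit
Step 4: SEND seq=1000 -> fresh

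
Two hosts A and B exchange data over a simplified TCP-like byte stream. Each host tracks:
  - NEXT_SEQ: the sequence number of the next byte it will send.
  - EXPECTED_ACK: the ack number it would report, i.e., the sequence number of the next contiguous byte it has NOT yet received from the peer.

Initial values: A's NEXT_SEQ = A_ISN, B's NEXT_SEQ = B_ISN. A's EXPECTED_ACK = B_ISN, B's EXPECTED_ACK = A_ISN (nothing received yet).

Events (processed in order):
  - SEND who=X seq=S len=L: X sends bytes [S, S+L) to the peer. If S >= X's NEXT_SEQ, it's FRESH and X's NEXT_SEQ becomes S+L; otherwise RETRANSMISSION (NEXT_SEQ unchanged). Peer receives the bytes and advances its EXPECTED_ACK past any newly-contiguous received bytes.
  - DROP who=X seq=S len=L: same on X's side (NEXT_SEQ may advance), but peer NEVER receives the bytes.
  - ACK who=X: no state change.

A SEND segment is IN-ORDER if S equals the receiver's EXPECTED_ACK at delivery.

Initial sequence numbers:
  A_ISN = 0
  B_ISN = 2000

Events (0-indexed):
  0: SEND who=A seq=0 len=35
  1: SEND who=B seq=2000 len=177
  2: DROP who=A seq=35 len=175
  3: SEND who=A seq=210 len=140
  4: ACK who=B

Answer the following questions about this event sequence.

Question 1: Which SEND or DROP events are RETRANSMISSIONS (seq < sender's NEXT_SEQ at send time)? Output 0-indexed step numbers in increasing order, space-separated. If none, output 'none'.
Step 0: SEND seq=0 -> fresh
Step 1: SEND seq=2000 -> fresh
Step 2: DROP seq=35 -> fresh
Step 3: SEND seq=210 -> fresh

Answer: none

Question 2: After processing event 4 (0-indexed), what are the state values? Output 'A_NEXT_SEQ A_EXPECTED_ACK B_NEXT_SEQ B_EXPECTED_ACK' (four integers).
After event 0: A_seq=35 A_ack=2000 B_seq=2000 B_ack=35
After event 1: A_seq=35 A_ack=2177 B_seq=2177 B_ack=35
After event 2: A_seq=210 A_ack=2177 B_seq=2177 B_ack=35
After event 3: A_seq=350 A_ack=2177 B_seq=2177 B_ack=35
After event 4: A_seq=350 A_ack=2177 B_seq=2177 B_ack=35

350 2177 2177 35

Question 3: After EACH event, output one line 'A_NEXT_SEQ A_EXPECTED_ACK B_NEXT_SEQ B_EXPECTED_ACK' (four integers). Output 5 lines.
35 2000 2000 35
35 2177 2177 35
210 2177 2177 35
350 2177 2177 35
350 2177 2177 35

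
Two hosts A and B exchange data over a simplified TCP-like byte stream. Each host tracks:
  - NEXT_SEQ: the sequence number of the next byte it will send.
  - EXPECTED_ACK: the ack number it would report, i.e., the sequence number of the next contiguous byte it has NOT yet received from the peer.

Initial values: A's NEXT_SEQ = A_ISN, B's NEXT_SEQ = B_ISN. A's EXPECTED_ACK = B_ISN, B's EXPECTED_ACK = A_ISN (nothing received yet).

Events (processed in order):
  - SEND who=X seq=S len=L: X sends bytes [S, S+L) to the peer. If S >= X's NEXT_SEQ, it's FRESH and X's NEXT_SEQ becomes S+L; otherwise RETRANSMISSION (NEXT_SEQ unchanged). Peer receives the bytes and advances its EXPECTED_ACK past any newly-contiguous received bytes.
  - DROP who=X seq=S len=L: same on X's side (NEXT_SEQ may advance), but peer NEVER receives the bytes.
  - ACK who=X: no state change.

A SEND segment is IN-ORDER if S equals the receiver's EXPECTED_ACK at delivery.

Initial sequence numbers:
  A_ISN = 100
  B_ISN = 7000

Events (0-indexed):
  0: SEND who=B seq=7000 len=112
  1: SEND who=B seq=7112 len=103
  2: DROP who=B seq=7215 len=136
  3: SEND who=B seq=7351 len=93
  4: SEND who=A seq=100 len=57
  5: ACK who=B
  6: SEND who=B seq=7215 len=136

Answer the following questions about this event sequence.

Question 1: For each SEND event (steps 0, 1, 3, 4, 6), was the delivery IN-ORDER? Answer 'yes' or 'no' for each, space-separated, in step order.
Step 0: SEND seq=7000 -> in-order
Step 1: SEND seq=7112 -> in-order
Step 3: SEND seq=7351 -> out-of-order
Step 4: SEND seq=100 -> in-order
Step 6: SEND seq=7215 -> in-order

Answer: yes yes no yes yes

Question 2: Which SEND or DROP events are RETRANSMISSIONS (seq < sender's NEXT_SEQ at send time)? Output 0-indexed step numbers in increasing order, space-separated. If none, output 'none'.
Answer: 6

Derivation:
Step 0: SEND seq=7000 -> fresh
Step 1: SEND seq=7112 -> fresh
Step 2: DROP seq=7215 -> fresh
Step 3: SEND seq=7351 -> fresh
Step 4: SEND seq=100 -> fresh
Step 6: SEND seq=7215 -> retransmit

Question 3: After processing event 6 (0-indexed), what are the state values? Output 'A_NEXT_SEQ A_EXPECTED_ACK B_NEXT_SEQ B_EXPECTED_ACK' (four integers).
After event 0: A_seq=100 A_ack=7112 B_seq=7112 B_ack=100
After event 1: A_seq=100 A_ack=7215 B_seq=7215 B_ack=100
After event 2: A_seq=100 A_ack=7215 B_seq=7351 B_ack=100
After event 3: A_seq=100 A_ack=7215 B_seq=7444 B_ack=100
After event 4: A_seq=157 A_ack=7215 B_seq=7444 B_ack=157
After event 5: A_seq=157 A_ack=7215 B_seq=7444 B_ack=157
After event 6: A_seq=157 A_ack=7444 B_seq=7444 B_ack=157

157 7444 7444 157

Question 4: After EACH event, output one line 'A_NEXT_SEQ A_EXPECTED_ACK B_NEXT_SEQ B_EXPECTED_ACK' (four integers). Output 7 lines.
100 7112 7112 100
100 7215 7215 100
100 7215 7351 100
100 7215 7444 100
157 7215 7444 157
157 7215 7444 157
157 7444 7444 157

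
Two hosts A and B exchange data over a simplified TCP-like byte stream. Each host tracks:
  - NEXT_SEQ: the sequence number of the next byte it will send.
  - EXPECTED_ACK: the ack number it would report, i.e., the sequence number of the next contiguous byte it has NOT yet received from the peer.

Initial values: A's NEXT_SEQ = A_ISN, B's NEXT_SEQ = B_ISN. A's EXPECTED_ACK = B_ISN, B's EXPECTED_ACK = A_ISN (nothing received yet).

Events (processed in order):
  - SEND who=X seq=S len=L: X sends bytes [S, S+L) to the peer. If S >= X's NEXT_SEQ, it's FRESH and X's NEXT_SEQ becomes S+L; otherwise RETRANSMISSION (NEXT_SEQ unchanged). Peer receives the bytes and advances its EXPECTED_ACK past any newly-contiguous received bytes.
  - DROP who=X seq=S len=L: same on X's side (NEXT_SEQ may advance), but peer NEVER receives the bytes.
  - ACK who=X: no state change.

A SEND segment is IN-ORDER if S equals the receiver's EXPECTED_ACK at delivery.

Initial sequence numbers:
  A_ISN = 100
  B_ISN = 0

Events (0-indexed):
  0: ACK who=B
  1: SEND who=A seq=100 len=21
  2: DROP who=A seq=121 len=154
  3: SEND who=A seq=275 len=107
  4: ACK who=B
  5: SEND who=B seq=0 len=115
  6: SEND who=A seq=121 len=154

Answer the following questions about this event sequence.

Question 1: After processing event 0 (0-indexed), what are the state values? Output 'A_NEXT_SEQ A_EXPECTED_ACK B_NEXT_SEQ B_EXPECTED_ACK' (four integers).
After event 0: A_seq=100 A_ack=0 B_seq=0 B_ack=100

100 0 0 100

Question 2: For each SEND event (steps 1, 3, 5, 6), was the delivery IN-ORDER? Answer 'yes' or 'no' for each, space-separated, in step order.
Answer: yes no yes yes

Derivation:
Step 1: SEND seq=100 -> in-order
Step 3: SEND seq=275 -> out-of-order
Step 5: SEND seq=0 -> in-order
Step 6: SEND seq=121 -> in-order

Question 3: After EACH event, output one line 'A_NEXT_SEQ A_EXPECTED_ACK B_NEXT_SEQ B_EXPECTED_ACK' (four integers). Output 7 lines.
100 0 0 100
121 0 0 121
275 0 0 121
382 0 0 121
382 0 0 121
382 115 115 121
382 115 115 382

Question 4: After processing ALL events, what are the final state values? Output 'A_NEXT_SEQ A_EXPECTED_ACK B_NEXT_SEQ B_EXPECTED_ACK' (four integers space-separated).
Answer: 382 115 115 382

Derivation:
After event 0: A_seq=100 A_ack=0 B_seq=0 B_ack=100
After event 1: A_seq=121 A_ack=0 B_seq=0 B_ack=121
After event 2: A_seq=275 A_ack=0 B_seq=0 B_ack=121
After event 3: A_seq=382 A_ack=0 B_seq=0 B_ack=121
After event 4: A_seq=382 A_ack=0 B_seq=0 B_ack=121
After event 5: A_seq=382 A_ack=115 B_seq=115 B_ack=121
After event 6: A_seq=382 A_ack=115 B_seq=115 B_ack=382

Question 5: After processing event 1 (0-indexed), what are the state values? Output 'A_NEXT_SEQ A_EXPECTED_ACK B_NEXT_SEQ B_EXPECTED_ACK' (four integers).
After event 0: A_seq=100 A_ack=0 B_seq=0 B_ack=100
After event 1: A_seq=121 A_ack=0 B_seq=0 B_ack=121

121 0 0 121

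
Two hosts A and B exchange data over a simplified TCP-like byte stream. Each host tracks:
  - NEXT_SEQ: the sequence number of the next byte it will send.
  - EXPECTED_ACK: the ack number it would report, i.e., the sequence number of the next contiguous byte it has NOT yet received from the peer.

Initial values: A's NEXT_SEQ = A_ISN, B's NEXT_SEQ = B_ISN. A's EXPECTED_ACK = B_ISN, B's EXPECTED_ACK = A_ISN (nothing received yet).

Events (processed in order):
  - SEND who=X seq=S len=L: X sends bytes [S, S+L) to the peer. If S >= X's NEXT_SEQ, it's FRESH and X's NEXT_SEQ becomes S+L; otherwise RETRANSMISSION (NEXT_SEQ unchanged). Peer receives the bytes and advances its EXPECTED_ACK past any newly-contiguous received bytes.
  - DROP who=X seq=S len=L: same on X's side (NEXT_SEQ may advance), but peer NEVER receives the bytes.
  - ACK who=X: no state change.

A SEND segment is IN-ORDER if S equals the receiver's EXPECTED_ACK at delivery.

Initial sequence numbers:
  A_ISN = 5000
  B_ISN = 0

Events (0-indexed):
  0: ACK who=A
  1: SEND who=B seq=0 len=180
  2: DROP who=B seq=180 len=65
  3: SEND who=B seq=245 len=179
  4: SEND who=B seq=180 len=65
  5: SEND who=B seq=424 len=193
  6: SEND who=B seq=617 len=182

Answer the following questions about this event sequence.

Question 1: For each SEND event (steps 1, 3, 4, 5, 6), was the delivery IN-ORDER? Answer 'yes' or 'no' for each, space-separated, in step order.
Step 1: SEND seq=0 -> in-order
Step 3: SEND seq=245 -> out-of-order
Step 4: SEND seq=180 -> in-order
Step 5: SEND seq=424 -> in-order
Step 6: SEND seq=617 -> in-order

Answer: yes no yes yes yes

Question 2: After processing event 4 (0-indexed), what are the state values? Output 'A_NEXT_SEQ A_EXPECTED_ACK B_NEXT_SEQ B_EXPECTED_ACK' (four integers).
After event 0: A_seq=5000 A_ack=0 B_seq=0 B_ack=5000
After event 1: A_seq=5000 A_ack=180 B_seq=180 B_ack=5000
After event 2: A_seq=5000 A_ack=180 B_seq=245 B_ack=5000
After event 3: A_seq=5000 A_ack=180 B_seq=424 B_ack=5000
After event 4: A_seq=5000 A_ack=424 B_seq=424 B_ack=5000

5000 424 424 5000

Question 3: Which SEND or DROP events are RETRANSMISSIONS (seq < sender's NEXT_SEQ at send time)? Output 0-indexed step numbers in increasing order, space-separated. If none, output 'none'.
Step 1: SEND seq=0 -> fresh
Step 2: DROP seq=180 -> fresh
Step 3: SEND seq=245 -> fresh
Step 4: SEND seq=180 -> retransmit
Step 5: SEND seq=424 -> fresh
Step 6: SEND seq=617 -> fresh

Answer: 4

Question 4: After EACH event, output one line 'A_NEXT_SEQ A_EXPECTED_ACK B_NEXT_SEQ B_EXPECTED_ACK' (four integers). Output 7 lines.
5000 0 0 5000
5000 180 180 5000
5000 180 245 5000
5000 180 424 5000
5000 424 424 5000
5000 617 617 5000
5000 799 799 5000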